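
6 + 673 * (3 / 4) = 2043 / 4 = 510.75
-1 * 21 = -21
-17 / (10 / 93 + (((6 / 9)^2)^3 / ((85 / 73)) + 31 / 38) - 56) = 1240911090 / 4014806239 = 0.31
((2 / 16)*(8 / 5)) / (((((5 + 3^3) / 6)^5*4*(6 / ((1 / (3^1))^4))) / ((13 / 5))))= 13 / 209715200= 0.00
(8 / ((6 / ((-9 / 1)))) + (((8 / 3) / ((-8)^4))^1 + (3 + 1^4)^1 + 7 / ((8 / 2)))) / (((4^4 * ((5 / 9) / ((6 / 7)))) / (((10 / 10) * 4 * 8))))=-86391 / 71680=-1.21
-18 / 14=-9 / 7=-1.29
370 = 370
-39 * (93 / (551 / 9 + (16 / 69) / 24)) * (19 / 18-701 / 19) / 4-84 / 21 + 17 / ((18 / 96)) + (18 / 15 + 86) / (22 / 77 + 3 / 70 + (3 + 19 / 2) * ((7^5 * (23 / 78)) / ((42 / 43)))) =617.39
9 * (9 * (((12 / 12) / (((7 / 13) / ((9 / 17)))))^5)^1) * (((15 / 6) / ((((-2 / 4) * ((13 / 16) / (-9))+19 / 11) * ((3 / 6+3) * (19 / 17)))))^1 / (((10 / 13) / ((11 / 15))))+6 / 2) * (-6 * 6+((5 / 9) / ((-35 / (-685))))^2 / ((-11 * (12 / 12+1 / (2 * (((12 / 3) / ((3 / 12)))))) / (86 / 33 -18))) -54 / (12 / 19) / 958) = 344518810881968541066789931767 / 11134631614152255472594100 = 30941.20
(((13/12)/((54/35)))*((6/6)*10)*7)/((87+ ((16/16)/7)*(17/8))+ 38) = 222950/568377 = 0.39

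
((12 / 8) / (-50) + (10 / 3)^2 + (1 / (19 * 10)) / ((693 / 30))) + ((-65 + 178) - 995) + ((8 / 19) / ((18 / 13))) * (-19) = -128260689 / 146300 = -876.70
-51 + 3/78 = -1325/26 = -50.96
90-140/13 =1030/13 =79.23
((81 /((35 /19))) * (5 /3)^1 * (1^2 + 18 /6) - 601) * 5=-10775 /7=-1539.29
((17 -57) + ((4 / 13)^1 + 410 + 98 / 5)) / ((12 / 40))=16896 / 13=1299.69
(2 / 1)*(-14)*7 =-196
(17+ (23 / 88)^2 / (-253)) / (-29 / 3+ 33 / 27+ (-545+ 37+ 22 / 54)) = -39098835 / 1186868672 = -0.03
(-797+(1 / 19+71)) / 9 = -13793 / 171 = -80.66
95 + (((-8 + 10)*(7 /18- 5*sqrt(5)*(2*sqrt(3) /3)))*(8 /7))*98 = -2709.72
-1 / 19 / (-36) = 1 / 684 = 0.00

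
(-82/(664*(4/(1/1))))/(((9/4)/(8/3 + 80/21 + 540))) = -117629/15687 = -7.50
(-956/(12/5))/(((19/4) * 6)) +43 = 4963/171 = 29.02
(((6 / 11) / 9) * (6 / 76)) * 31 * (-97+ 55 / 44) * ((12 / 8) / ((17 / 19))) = -35619 / 1496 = -23.81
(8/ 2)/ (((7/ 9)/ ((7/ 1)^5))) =86436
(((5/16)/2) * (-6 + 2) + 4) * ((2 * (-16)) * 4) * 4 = -1728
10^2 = 100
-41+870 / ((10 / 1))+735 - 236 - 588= -43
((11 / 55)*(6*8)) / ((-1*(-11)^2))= -48 / 605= -0.08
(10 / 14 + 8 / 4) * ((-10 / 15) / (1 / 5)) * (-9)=570 / 7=81.43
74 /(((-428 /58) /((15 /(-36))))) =5365 /1284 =4.18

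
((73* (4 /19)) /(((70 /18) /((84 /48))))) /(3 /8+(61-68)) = -5256 /5035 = -1.04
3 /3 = 1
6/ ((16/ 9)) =27/ 8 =3.38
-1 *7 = -7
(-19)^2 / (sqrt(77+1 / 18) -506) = -3287988 / 4607261 -1083 * sqrt(2774) / 4607261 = -0.73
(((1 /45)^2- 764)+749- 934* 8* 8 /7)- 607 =-129863243 /14175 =-9161.43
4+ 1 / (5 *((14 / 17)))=297 / 70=4.24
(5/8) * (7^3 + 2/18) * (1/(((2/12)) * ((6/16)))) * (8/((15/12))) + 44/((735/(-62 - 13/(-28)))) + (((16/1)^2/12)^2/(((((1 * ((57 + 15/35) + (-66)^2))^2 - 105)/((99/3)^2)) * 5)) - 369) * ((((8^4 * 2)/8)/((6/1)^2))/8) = 60822568537652395/2946338038917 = 20643.45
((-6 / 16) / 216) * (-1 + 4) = -1 / 192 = -0.01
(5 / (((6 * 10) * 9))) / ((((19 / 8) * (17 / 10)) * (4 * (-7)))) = -5 / 61047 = -0.00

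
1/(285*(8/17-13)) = -17/60705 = -0.00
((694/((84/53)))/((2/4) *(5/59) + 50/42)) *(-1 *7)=-2486.25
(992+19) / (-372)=-337 / 124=-2.72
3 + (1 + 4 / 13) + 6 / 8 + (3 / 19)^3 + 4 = 3231993 / 356668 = 9.06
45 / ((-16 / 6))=-135 / 8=-16.88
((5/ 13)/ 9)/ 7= 5/ 819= 0.01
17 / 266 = 0.06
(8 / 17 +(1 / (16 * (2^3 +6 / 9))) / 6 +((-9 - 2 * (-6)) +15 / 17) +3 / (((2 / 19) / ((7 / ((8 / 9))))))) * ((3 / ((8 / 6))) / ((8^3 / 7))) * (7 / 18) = 158565421 / 57933824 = 2.74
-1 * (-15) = 15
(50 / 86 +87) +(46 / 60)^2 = 3412147 / 38700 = 88.17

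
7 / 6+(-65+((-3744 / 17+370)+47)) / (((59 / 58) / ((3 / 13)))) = 31.06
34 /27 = 1.26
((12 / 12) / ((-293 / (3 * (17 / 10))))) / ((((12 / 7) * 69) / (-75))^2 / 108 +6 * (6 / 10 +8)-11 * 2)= -937125 / 1594866976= -0.00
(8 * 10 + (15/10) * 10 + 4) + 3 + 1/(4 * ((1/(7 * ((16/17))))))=1762/17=103.65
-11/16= -0.69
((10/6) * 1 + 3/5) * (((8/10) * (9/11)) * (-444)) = -181152/275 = -658.73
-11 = -11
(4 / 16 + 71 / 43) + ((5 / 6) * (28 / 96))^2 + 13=13339267 / 891648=14.96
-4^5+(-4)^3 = -1088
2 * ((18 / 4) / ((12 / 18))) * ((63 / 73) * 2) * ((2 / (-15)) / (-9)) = 126 / 365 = 0.35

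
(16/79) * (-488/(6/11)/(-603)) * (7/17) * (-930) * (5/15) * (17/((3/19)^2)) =-33641041280/1286199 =-26155.39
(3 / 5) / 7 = 3 / 35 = 0.09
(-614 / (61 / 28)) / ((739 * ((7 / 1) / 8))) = -19648 / 45079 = -0.44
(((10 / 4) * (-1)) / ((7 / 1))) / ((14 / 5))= -25 / 196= -0.13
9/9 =1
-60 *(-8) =480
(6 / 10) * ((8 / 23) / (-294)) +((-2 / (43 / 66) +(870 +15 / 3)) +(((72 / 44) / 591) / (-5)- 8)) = 863.93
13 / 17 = 0.76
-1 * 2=-2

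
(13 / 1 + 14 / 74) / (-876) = -122 / 8103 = -0.02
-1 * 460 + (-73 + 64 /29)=-15393 /29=-530.79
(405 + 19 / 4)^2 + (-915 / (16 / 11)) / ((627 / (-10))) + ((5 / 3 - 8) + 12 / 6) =153125495 / 912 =167900.76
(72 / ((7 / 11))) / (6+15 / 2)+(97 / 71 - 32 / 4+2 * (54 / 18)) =11551 / 1491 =7.75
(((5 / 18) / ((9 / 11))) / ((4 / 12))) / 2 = 55 / 108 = 0.51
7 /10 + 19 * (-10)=-1893 /10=-189.30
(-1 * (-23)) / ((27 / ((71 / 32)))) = 1633 / 864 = 1.89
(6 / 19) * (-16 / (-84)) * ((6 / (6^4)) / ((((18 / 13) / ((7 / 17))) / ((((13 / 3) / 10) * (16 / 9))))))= 676 / 10596015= 0.00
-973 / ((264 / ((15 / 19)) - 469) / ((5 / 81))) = 24325 / 54513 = 0.45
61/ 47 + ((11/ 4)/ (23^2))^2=273130503/ 210440432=1.30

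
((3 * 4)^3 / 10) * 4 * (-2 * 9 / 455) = -62208 / 2275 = -27.34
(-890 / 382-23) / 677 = -4838 / 129307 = -0.04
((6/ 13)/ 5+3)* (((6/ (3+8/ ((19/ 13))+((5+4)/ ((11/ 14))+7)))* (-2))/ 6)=-209/ 910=-0.23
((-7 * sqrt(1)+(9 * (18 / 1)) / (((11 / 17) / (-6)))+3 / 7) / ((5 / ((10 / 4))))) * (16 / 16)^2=-58087 / 77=-754.38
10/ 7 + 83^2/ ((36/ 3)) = 48343/ 84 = 575.51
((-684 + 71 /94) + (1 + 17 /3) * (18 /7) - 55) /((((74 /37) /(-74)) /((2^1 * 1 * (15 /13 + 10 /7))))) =87779725 /637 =137801.77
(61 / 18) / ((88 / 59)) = 3599 / 1584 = 2.27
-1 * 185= -185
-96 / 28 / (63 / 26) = -208 / 147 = -1.41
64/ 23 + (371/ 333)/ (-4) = 76715/ 30636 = 2.50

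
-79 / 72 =-1.10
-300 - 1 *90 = -390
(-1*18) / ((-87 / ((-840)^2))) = 4233600 / 29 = 145986.21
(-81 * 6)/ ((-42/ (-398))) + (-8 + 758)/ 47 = -1509936/ 329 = -4589.47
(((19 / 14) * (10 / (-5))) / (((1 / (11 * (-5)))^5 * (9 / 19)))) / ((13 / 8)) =1453485275000 / 819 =1774707295.48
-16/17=-0.94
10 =10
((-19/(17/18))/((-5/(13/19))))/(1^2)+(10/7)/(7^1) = 12316/4165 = 2.96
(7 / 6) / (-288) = -7 / 1728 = -0.00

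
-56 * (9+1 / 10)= -2548 / 5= -509.60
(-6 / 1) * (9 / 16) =-27 / 8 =-3.38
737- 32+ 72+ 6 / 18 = 2332 / 3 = 777.33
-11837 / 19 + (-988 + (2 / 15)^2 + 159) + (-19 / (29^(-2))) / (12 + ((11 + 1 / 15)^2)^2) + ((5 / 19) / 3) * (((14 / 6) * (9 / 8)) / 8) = -75527783218794299 / 51979939502400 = -1453.02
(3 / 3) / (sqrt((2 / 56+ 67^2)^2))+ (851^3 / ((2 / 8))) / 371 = 309855895391760 / 46632103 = 6644690.58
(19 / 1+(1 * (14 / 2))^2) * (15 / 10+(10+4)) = 1054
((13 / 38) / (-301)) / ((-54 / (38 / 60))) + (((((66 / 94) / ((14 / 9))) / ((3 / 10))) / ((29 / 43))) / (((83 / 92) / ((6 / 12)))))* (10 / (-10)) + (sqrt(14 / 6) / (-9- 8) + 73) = 7917530460557 / 110327925960- sqrt(21) / 51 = 71.67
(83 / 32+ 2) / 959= 21 / 4384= 0.00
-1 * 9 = -9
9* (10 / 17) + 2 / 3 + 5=559 / 51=10.96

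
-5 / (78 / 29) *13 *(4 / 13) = -290 / 39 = -7.44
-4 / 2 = -2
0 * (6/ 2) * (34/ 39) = 0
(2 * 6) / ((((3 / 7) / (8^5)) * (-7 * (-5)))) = 131072 / 5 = 26214.40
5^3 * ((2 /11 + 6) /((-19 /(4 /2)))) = -17000 /209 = -81.34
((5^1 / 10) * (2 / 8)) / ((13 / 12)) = 3 / 26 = 0.12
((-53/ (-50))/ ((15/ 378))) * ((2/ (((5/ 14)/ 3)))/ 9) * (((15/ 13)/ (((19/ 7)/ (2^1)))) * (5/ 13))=1308888/ 80275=16.31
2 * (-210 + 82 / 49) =-20416 / 49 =-416.65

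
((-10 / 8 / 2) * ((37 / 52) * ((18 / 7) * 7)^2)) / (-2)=14985 / 208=72.04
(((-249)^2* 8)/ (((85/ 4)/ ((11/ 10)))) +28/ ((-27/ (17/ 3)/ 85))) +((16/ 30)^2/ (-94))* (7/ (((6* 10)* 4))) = 203672326946/ 8089875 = 25176.20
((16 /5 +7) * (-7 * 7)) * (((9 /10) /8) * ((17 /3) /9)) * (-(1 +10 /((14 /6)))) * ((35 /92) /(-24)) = -523957 /176640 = -2.97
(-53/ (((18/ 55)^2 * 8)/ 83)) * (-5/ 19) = 66534875/ 49248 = 1351.02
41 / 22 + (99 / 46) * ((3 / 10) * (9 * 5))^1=31289 / 1012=30.92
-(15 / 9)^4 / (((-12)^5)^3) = 625 / 1247968747541495808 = 0.00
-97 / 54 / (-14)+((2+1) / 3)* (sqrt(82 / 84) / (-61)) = 97 / 756 -sqrt(1722) / 2562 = 0.11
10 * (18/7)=180/7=25.71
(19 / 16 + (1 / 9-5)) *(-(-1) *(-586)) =156169 / 72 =2169.01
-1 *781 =-781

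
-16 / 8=-2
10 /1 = 10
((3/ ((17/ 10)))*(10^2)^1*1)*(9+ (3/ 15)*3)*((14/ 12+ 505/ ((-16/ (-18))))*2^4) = 262329600/ 17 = 15431152.94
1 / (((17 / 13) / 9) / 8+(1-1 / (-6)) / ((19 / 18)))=17784 / 19979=0.89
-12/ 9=-4/ 3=-1.33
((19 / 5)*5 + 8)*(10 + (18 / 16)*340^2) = 3511620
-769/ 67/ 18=-769/ 1206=-0.64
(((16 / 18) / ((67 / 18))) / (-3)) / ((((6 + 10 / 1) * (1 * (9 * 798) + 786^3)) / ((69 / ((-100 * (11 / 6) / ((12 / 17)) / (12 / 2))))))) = 46 / 2816674872825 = 0.00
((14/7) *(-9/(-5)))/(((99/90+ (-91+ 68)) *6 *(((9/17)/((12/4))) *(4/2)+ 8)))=-17/5183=-0.00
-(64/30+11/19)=-773/285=-2.71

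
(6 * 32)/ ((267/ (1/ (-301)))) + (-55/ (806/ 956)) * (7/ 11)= -448205762/ 10795967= -41.52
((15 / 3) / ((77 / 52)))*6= 20.26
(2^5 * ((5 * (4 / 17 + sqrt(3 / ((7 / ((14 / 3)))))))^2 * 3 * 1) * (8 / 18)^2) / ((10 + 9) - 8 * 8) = -28.66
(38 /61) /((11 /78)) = 4.42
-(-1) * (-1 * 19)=-19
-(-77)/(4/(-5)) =-385/4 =-96.25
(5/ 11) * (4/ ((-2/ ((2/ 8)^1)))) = -5/ 22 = -0.23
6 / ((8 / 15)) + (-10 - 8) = -27 / 4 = -6.75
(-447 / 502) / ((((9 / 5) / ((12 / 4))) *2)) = -745 / 1004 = -0.74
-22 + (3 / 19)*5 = -403 / 19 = -21.21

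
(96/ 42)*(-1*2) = -32/ 7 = -4.57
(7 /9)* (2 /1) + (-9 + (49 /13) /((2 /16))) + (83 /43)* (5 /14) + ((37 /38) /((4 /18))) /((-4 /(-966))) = 5789520307 /5352984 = 1081.55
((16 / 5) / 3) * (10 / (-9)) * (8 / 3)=-256 / 81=-3.16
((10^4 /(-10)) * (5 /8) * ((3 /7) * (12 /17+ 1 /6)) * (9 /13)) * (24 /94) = -3003750 /72709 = -41.31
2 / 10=1 / 5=0.20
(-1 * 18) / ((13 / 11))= -198 / 13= -15.23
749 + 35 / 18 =13517 / 18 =750.94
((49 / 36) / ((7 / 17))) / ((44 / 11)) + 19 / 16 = 145 / 72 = 2.01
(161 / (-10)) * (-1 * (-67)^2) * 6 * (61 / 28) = 18894201 / 20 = 944710.05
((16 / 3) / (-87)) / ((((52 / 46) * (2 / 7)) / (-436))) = 280784 / 3393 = 82.75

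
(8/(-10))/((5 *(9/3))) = -4/75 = -0.05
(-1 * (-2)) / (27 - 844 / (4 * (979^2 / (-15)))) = 958441 / 12940536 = 0.07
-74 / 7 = -10.57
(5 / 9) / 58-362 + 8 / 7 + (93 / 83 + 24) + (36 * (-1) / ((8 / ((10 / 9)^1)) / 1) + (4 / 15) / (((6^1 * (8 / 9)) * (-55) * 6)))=-113670080647 / 333610200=-340.73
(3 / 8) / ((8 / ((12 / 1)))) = 9 / 16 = 0.56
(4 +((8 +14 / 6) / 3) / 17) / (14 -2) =0.35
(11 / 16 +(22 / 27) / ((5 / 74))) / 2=27533 / 4320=6.37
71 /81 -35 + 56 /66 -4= -33212 /891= -37.27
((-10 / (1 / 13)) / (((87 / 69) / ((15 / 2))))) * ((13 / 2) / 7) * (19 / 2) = -5538975 / 812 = -6821.40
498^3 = 123505992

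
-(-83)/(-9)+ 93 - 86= -2.22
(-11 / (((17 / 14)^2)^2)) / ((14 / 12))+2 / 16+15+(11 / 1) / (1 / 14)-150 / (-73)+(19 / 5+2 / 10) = 8333086433 / 48776264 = 170.84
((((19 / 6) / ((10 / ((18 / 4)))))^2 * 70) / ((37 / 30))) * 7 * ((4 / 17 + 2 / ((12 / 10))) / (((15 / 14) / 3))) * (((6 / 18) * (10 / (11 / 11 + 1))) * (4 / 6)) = 12010831 / 2516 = 4773.78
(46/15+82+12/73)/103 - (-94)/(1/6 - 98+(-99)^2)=5497073572/6566229915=0.84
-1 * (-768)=768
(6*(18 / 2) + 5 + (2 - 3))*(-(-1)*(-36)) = -2088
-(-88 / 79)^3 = 681472 / 493039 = 1.38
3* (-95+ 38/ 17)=-4731/ 17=-278.29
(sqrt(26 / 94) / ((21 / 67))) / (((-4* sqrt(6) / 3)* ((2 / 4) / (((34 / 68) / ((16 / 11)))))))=-737* sqrt(3666) / 126336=-0.35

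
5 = 5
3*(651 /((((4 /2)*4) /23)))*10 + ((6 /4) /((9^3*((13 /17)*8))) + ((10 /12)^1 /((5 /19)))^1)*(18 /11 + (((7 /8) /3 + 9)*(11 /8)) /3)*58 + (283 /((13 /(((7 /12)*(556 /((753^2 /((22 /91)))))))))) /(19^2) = 2709496385542510552999 /47342673414406656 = 57231.59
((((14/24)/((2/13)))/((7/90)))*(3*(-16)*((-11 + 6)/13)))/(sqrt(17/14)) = 900*sqrt(238)/17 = 816.74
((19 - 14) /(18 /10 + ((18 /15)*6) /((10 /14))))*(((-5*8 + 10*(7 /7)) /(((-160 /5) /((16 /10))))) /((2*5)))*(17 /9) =0.12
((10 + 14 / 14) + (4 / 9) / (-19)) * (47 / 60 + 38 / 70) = 14.56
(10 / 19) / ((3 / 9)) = 30 / 19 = 1.58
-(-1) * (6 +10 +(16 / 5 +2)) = 106 / 5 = 21.20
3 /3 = 1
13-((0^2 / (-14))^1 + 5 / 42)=12.88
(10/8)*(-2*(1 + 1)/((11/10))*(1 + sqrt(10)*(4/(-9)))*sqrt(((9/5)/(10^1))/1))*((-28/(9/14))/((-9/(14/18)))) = -13720*sqrt(2)/2673 + 109760*sqrt(5)/24057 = 2.94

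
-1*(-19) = 19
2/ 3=0.67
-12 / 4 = -3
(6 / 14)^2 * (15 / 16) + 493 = 386647 / 784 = 493.17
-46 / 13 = -3.54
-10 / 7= -1.43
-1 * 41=-41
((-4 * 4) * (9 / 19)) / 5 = -144 / 95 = -1.52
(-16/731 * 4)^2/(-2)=-2048/534361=-0.00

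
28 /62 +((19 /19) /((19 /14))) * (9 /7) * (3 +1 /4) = 4159 /1178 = 3.53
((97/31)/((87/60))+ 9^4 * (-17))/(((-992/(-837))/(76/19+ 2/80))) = -435872920581/1150720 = -378782.78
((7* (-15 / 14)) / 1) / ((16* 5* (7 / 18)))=-27 / 112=-0.24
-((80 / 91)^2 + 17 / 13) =-17229 / 8281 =-2.08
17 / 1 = 17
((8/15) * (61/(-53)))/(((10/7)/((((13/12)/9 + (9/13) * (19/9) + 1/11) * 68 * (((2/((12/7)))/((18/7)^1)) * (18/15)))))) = -3675710794/138127275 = -26.61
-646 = -646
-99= -99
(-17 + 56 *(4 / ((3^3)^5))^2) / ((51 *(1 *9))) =-3500149245608137 / 94504029631443891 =-0.04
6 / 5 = 1.20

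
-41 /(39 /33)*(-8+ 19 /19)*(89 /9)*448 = 125875904 /117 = 1075862.43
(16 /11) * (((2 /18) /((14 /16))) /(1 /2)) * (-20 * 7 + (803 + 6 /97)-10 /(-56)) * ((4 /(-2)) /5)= -230574208 /2352735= -98.00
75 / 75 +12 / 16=7 / 4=1.75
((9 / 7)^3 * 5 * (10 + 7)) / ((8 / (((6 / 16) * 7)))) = 185895 / 3136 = 59.28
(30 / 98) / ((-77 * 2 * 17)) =-15 / 128282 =-0.00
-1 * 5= -5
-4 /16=-1 /4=-0.25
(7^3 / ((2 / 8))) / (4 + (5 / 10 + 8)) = 2744 / 25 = 109.76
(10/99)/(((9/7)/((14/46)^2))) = 3430/471339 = 0.01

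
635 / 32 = 19.84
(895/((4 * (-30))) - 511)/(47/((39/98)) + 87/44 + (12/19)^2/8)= -642344989/148834930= -4.32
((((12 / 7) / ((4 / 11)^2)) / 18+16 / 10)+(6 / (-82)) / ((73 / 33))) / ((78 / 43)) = 247258471 / 196101360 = 1.26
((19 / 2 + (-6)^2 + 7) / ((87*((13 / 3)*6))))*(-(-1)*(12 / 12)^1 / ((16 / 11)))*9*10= 1.44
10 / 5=2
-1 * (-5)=5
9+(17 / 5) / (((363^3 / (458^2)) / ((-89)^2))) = 30398637563 / 239160735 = 127.11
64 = 64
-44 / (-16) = 11 / 4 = 2.75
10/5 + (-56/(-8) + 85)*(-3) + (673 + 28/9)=3619/9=402.11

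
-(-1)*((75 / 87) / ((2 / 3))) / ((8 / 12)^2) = 675 / 232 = 2.91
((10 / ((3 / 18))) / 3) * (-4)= -80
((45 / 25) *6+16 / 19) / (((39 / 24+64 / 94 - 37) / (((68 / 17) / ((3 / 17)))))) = -28278208 / 3717825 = -7.61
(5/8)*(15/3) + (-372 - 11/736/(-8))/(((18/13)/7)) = -198988375/105984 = -1877.53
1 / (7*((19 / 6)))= 6 / 133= 0.05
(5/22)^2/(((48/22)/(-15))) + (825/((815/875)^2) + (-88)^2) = 81314297147/9352288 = 8694.59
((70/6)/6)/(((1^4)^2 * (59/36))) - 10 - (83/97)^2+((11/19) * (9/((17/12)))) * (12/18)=-1271955561/179307313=-7.09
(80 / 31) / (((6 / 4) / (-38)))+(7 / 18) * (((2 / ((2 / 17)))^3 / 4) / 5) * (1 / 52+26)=156058057 / 64480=2420.26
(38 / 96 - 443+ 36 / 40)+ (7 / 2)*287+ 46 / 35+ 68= 212389 / 336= 632.11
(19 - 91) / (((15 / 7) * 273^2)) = -8 / 17745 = -0.00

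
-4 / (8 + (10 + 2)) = -1 / 5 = -0.20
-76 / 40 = -19 / 10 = -1.90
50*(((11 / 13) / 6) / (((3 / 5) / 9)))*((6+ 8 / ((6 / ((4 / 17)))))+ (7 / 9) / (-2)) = 626.67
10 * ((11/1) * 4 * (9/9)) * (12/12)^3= 440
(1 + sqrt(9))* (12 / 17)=48 / 17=2.82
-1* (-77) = 77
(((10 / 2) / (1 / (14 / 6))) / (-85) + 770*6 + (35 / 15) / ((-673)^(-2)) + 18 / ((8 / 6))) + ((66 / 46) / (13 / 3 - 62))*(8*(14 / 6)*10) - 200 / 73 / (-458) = 7201738325821295 / 6784728186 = 1061463.06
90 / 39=30 / 13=2.31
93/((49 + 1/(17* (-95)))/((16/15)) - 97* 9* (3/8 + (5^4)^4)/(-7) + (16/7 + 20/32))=1682184/344212646486104493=0.00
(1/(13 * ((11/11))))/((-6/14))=-7/39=-0.18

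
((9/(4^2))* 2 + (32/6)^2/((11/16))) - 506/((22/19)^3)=-2469377/8712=-283.45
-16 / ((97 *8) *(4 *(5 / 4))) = -2 / 485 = -0.00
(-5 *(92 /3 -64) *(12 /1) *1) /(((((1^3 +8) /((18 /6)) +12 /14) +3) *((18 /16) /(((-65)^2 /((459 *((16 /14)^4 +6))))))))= 35504787500 /114647643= 309.69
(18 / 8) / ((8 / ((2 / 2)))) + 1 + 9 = 329 / 32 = 10.28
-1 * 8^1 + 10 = 2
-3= -3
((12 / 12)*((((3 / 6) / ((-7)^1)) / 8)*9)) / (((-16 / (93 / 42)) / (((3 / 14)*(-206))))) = -86211 / 175616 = -0.49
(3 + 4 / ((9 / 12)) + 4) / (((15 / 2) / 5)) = 74 / 9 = 8.22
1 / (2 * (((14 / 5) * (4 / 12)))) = 15 / 28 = 0.54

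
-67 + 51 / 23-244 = -308.78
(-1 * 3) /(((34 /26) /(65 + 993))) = -41262 /17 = -2427.18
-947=-947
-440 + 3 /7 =-3077 /7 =-439.57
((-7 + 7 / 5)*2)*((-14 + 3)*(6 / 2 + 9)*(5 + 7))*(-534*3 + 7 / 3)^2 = 226987632256 / 5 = 45397526451.20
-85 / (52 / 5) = -425 / 52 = -8.17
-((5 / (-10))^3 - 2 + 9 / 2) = -19 / 8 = -2.38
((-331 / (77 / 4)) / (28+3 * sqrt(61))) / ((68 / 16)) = -21184 / 43945+15888 * sqrt(61) / 307615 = -0.08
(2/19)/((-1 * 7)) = -2/133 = -0.02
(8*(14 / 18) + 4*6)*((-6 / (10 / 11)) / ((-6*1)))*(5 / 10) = 748 / 45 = 16.62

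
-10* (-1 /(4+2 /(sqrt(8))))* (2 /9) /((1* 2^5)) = 5 /279 - 5* sqrt(2) /2232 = 0.01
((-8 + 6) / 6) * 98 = -98 / 3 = -32.67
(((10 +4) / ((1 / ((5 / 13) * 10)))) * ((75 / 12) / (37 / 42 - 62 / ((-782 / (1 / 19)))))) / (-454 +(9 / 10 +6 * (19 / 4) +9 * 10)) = -1.14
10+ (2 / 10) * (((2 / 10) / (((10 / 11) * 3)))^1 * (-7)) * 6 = 9.38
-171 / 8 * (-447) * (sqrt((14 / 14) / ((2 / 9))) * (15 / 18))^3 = 9554625 * sqrt(2) / 256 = 52782.34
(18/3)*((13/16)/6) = 0.81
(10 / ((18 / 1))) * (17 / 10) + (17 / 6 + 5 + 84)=835 / 9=92.78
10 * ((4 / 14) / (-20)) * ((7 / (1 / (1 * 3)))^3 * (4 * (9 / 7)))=-6804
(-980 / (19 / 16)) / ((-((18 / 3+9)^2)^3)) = 3136 / 43284375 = 0.00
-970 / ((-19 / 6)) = 5820 / 19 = 306.32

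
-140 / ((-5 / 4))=112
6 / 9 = 2 / 3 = 0.67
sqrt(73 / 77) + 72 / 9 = sqrt(5621) / 77 + 8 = 8.97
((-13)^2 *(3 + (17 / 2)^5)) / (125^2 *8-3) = 239972057 / 3999904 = 59.99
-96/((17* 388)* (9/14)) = -112/4947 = -0.02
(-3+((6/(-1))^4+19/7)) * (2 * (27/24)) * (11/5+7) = 187749/7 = 26821.29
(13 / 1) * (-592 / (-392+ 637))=-7696 / 245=-31.41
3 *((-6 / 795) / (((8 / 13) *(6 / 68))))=-221 / 530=-0.42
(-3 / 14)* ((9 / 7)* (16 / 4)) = -54 / 49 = -1.10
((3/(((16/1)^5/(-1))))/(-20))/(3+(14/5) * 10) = 3/650117120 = 0.00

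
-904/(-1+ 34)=-904/33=-27.39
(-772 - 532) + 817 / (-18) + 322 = -18493 / 18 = -1027.39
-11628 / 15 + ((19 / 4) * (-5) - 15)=-813.95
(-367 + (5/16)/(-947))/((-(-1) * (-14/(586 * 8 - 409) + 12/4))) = -23794616131/194294096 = -122.47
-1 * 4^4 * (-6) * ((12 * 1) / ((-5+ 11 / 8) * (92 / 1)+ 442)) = 36864 / 217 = 169.88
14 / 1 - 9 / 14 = 187 / 14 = 13.36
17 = 17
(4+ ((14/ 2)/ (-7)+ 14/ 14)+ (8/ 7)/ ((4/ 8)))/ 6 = 22/ 21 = 1.05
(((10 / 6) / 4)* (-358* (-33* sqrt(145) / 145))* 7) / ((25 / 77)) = 1061291* sqrt(145) / 1450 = 8813.54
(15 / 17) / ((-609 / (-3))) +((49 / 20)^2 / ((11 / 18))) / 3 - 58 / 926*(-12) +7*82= 2031884668039 / 3515188600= 578.03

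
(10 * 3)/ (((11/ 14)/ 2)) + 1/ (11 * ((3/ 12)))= 844/ 11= 76.73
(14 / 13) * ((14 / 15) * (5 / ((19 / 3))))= 0.79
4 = 4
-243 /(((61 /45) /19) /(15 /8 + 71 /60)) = -5083317 /488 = -10416.63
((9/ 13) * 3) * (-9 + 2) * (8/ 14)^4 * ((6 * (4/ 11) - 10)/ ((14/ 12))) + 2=4253278/ 343343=12.39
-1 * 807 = -807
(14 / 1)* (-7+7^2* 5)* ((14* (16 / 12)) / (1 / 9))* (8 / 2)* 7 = 15673728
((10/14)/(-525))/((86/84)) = -2/1505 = -0.00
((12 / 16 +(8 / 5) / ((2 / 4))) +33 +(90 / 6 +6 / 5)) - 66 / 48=2071 / 40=51.78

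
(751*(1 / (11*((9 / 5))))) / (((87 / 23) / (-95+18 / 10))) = -8049218 / 8613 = -934.54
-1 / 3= -0.33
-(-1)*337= 337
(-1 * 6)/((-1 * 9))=2/3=0.67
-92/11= -8.36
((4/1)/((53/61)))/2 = 122/53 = 2.30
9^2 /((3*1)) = 27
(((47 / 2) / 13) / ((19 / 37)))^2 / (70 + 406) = 3024121 / 116161136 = 0.03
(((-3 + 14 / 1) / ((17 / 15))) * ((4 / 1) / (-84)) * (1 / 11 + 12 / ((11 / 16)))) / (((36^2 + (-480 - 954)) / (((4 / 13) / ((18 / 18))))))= 1930 / 106743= 0.02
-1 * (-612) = 612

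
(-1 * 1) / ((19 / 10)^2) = -0.28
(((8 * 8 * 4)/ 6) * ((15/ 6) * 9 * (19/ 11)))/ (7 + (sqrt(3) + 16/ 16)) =145920/ 671-18240 * sqrt(3)/ 671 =170.38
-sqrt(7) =-2.65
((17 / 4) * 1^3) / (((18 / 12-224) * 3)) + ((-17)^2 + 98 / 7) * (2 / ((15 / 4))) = 86291 / 534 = 161.59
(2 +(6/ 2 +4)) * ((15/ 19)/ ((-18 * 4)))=-15/ 152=-0.10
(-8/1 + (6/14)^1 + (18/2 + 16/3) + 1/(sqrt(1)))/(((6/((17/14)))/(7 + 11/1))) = 2771/98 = 28.28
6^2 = 36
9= 9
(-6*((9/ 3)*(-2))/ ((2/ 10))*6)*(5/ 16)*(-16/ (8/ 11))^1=-7425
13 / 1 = 13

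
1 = 1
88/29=3.03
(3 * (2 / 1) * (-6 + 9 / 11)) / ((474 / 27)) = -1539 / 869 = -1.77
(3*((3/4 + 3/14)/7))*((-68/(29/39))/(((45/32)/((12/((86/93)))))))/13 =-8195904/305515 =-26.83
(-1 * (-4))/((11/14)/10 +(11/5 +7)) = 560/1299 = 0.43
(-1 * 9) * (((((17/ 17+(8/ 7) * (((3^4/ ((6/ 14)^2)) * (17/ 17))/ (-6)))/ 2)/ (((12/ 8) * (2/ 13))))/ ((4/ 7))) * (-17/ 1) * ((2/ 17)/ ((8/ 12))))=-67977/ 8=-8497.12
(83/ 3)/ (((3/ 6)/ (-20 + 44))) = 1328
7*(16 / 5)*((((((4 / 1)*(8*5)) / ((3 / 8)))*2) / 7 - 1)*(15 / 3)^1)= 40624 / 3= 13541.33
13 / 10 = 1.30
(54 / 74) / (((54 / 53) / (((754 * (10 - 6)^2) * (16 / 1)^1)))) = 5115136 / 37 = 138246.92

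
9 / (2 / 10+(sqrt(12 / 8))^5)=-1440 / 6043+8100 *sqrt(6) / 6043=3.04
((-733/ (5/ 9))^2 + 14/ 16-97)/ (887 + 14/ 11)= 3829584517/ 1954200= 1959.67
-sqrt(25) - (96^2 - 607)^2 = -74114886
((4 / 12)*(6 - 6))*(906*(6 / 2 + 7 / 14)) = 0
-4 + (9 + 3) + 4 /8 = 17 /2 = 8.50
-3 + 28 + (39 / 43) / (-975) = 26874 / 1075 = 25.00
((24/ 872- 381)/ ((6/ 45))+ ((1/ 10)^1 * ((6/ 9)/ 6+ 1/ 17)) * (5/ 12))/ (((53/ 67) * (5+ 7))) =-38311377401/ 127278864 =-301.00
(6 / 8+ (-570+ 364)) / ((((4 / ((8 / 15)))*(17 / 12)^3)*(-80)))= 14778 / 122825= 0.12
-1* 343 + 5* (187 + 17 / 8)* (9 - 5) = 6879 / 2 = 3439.50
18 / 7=2.57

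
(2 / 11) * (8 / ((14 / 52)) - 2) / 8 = 97 / 154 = 0.63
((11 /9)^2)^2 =14641 /6561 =2.23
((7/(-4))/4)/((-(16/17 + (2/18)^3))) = 86751/186896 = 0.46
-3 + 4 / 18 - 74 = -691 / 9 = -76.78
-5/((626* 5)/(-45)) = 45/626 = 0.07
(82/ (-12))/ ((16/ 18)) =-123/ 16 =-7.69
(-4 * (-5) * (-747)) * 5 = -74700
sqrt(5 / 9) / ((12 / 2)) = sqrt(5) / 18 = 0.12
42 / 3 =14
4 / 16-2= -7 / 4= -1.75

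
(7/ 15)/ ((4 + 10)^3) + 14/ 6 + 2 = 25481/ 5880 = 4.33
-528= -528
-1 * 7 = -7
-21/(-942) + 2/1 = 635/314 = 2.02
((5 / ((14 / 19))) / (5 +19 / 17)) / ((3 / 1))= 1615 / 4368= 0.37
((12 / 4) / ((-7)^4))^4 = 81 / 33232930569601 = 0.00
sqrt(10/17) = sqrt(170)/17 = 0.77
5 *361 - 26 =1779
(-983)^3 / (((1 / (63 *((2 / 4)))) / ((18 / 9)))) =-59841311481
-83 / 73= -1.14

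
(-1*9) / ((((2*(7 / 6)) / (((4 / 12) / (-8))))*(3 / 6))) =9 / 28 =0.32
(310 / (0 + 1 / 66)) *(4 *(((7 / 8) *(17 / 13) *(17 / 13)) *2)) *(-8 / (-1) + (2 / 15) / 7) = 331913032 / 169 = 1963982.44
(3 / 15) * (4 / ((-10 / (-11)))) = 22 / 25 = 0.88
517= 517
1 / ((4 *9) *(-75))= -1 / 2700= -0.00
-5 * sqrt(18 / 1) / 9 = -5 * sqrt(2) / 3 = -2.36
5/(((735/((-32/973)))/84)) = -128/6811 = -0.02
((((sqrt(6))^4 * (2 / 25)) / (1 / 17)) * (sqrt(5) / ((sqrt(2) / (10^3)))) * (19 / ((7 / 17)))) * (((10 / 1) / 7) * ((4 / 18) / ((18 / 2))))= 17571200 * sqrt(10) / 441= 125997.76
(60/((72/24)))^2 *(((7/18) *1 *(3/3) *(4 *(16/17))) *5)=448000/153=2928.10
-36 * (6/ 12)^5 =-9/ 8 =-1.12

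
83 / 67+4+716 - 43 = 45442 / 67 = 678.24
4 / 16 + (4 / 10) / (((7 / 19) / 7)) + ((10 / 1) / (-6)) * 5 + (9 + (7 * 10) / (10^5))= 255521 / 30000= 8.52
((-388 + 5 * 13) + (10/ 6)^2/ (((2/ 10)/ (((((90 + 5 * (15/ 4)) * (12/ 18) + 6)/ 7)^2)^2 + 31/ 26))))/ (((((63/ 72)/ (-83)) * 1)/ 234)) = -81832115596227/ 16807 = -4868930540.62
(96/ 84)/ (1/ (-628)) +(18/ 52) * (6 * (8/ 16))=-130435/ 182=-716.68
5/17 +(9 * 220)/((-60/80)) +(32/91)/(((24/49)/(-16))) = -1757741/663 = -2651.19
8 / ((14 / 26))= 104 / 7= 14.86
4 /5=0.80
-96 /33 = -32 /11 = -2.91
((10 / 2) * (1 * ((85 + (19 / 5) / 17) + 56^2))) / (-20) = -805.31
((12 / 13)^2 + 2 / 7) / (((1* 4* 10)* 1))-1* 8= -188607 / 23660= -7.97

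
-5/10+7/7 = 1/2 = 0.50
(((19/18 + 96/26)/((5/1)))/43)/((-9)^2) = 1111/4075110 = 0.00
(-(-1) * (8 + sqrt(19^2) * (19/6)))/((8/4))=34.08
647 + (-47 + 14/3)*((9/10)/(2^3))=51379/80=642.24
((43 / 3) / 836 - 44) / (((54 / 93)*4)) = -3419579 / 180576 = -18.94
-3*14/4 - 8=-37/2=-18.50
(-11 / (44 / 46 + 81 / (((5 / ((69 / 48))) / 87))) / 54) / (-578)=5060 / 29102248269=0.00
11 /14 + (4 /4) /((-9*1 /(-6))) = 61 /42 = 1.45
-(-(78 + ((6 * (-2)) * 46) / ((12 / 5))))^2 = -23104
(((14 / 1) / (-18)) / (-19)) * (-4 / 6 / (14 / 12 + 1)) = -28 / 2223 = -0.01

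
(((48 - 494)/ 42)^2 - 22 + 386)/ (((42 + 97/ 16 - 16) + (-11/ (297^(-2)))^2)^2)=53824768/ 100069306484079935385834021081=0.00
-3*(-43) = 129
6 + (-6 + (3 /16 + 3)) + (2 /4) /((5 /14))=367 /80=4.59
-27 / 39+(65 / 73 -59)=-55803 / 949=-58.80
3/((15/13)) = 13/5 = 2.60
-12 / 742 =-6 / 371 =-0.02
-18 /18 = -1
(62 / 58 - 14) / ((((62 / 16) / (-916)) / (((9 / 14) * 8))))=98928000 / 6293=15720.32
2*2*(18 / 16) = 9 / 2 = 4.50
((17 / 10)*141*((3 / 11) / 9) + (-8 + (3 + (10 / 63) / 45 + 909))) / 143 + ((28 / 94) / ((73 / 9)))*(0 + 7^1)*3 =218602835783 / 30600780210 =7.14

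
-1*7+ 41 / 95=-624 / 95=-6.57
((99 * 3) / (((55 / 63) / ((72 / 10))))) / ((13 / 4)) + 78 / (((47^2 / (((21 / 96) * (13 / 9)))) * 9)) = 233747504347 / 310143600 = 753.68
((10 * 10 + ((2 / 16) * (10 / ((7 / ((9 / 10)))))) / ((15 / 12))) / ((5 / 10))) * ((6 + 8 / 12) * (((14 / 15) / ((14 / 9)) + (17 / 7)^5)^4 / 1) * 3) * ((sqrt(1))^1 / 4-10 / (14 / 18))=-6465222866491242465750911459934992 / 2443638155364367530625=-2645736584321.43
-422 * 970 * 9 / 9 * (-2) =818680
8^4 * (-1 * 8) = -32768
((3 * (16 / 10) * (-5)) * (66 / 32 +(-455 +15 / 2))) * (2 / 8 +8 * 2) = 1389765 / 8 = 173720.62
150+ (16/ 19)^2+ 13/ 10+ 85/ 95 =551983/ 3610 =152.90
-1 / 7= -0.14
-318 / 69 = -4.61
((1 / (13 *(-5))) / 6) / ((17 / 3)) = -1 / 2210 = -0.00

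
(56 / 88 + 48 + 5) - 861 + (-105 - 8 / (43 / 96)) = -439996 / 473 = -930.22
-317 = -317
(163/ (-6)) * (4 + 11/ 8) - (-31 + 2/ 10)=-27653/ 240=-115.22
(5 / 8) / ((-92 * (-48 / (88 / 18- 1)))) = 175 / 317952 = 0.00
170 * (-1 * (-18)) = 3060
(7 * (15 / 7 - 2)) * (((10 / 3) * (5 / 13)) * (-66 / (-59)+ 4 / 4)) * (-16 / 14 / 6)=-25000 / 48321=-0.52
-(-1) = 1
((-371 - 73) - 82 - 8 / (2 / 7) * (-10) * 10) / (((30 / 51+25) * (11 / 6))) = 77316 / 1595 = 48.47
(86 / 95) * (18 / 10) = 1.63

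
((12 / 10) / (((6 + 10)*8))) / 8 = 3 / 2560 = 0.00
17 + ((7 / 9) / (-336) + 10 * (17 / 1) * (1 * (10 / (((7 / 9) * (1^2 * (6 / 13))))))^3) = 544550938649 / 148176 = 3675027.93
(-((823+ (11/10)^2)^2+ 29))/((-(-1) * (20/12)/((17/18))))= -38496563699/100000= -384965.64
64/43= 1.49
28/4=7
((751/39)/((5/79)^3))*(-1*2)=-740544578/4875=-151906.58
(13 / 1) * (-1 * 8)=-104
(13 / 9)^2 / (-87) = -169 / 7047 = -0.02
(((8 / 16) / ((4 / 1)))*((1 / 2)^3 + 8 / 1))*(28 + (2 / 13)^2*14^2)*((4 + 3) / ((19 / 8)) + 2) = 324065 / 1976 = 164.00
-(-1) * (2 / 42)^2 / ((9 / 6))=2 / 1323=0.00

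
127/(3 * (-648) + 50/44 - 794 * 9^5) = -2794/1031510675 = -0.00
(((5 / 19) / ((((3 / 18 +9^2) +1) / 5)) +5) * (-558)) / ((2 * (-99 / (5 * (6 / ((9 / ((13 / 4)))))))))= 94674775 / 618222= 153.14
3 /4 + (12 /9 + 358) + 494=10249 /12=854.08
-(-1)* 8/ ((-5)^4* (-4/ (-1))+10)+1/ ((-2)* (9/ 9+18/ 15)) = -0.22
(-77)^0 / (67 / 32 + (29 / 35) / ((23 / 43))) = 25760 / 93839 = 0.27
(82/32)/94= 41/1504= 0.03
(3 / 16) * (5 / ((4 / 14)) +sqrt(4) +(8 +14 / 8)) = 351 / 64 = 5.48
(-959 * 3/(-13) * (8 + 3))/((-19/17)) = -537999/247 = -2178.13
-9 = -9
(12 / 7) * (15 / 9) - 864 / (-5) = 175.66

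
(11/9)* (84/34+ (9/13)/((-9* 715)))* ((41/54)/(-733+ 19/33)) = -176058223/56246732100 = -0.00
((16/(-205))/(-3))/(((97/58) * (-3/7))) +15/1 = 2677979/178965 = 14.96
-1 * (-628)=628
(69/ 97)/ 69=1/ 97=0.01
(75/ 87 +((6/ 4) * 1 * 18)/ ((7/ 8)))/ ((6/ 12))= 12878/ 203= 63.44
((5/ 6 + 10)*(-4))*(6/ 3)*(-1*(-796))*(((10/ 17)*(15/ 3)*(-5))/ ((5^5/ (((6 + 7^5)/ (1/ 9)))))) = 245620128/ 5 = 49124025.60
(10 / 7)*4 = 40 / 7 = 5.71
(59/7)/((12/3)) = 59/28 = 2.11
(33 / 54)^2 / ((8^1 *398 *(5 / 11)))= 1331 / 5158080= 0.00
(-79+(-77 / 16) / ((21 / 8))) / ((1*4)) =-485 / 24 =-20.21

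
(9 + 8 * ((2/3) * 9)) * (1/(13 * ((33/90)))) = 1710/143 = 11.96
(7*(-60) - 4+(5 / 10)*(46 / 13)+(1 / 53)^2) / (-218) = 7709294 / 3980353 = 1.94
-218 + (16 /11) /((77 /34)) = -184102 /847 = -217.36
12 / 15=4 / 5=0.80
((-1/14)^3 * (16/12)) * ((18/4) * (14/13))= -3/1274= -0.00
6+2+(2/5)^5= 25032/3125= 8.01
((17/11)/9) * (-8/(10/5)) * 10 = -6.87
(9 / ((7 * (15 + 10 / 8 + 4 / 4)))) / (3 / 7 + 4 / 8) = 24 / 299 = 0.08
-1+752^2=565503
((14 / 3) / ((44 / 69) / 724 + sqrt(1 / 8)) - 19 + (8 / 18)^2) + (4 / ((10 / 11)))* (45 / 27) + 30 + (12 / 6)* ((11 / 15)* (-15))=-44244171089 / 12633906393 + 1455767796* sqrt(2) / 155974153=9.70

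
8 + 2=10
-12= -12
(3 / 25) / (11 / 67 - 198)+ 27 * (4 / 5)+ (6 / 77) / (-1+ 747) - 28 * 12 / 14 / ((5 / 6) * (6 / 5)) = -2.40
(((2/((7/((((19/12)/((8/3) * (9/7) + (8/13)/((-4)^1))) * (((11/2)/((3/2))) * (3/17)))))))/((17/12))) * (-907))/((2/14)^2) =-120751631/43061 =-2804.20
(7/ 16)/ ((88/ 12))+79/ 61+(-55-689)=-15946079/ 21472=-742.65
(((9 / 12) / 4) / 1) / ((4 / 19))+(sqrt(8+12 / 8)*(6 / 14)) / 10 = 3*sqrt(38) / 140+57 / 64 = 1.02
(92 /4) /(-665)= -23 /665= -0.03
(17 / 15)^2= 1.28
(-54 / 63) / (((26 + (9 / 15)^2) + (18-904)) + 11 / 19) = 475 / 476063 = 0.00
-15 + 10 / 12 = -85 / 6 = -14.17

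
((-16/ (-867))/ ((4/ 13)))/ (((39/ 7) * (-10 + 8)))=-14/ 2601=-0.01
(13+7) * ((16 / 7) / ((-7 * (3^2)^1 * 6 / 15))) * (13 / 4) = -5.90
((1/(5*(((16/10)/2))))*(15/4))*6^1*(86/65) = 387/52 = 7.44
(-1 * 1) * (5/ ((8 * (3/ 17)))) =-85/ 24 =-3.54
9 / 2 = 4.50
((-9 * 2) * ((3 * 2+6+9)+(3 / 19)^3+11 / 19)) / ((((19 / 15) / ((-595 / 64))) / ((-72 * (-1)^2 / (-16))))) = 107019648225 / 8340544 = 12831.26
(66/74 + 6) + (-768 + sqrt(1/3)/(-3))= -28161/37 -sqrt(3)/9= -761.30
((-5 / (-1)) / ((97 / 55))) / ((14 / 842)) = 115775 / 679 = 170.51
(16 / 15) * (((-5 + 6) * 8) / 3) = 128 / 45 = 2.84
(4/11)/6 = 2/33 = 0.06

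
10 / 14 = 5 / 7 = 0.71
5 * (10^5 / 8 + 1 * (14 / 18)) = 562535 / 9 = 62503.89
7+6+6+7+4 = 30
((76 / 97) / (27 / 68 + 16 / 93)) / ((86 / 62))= 14899344 / 15011429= 0.99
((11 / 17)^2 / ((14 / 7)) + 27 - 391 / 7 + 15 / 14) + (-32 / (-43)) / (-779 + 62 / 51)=-95158127483 / 3450592663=-27.58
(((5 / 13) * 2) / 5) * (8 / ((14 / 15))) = 120 / 91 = 1.32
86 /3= 28.67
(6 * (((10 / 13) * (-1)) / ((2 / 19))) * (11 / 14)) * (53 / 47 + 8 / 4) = -65835 / 611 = -107.75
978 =978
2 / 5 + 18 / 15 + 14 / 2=43 / 5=8.60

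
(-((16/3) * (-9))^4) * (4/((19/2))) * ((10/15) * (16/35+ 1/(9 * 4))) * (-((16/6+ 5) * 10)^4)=89644256985088000/3591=24963591474544.14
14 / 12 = 7 / 6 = 1.17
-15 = -15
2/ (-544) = -1/ 272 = -0.00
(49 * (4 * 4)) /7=112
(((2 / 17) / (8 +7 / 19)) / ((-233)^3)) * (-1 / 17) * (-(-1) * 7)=266 / 581249684487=0.00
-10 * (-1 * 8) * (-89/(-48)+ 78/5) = 4189/3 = 1396.33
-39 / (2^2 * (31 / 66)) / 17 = -1287 / 1054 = -1.22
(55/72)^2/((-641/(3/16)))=-3025/17722368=-0.00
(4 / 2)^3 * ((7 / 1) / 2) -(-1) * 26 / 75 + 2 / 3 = 2176 / 75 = 29.01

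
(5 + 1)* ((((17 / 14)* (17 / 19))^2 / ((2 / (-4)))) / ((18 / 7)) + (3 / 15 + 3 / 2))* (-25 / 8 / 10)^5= -0.01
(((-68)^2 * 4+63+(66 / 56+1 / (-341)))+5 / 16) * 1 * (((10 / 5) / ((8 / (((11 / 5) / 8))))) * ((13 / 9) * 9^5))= 60460980468759 / 555520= 108836730.39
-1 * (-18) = 18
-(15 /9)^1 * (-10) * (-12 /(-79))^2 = 2400 /6241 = 0.38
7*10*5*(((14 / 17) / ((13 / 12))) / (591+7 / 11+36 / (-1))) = 40425 / 84422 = 0.48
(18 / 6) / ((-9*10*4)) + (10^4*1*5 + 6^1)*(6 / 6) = 6000719 / 120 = 50005.99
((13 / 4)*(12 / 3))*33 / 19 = 22.58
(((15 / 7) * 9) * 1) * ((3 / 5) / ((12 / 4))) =27 / 7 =3.86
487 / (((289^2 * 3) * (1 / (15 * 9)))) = 21915 / 83521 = 0.26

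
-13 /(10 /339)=-4407 /10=-440.70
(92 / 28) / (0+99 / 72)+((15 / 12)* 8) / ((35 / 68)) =21.82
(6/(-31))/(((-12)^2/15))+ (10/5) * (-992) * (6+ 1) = -3444229/248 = -13888.02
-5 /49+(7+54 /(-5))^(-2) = -580 /17689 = -0.03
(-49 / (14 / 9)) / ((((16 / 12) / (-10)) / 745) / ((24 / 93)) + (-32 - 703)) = 1408050 / 32854531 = 0.04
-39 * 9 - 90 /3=-381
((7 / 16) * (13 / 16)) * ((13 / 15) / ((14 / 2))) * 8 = 169 / 480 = 0.35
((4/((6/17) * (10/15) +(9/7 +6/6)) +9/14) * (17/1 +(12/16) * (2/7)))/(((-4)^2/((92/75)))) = 2.94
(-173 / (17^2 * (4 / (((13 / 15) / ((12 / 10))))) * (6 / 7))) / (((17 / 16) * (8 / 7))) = -110201 / 1061208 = -0.10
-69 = -69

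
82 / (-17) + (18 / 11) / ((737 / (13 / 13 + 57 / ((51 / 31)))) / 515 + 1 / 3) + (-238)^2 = 45727154762 / 807279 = 56643.56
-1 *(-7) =7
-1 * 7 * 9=-63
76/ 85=0.89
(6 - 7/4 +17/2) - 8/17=835/68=12.28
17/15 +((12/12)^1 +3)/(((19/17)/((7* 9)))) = 64583/285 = 226.61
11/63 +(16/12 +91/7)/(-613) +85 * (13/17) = 2516075/38619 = 65.15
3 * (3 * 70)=630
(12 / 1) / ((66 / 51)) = 102 / 11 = 9.27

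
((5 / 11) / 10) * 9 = 9 / 22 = 0.41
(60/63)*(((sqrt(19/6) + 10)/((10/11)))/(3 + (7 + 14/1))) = 0.51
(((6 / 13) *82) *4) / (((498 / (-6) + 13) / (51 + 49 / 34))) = -877236 / 7735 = -113.41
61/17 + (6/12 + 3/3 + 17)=751/34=22.09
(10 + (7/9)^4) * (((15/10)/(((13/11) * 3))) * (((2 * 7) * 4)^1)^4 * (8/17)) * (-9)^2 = 29429571928064/17901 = 1644018318.98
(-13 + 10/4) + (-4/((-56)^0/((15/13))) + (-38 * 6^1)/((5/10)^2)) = -24105/26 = -927.12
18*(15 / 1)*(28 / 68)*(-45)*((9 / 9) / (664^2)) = -42525 / 3747616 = -0.01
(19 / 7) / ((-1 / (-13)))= 247 / 7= 35.29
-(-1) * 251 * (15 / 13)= 3765 / 13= 289.62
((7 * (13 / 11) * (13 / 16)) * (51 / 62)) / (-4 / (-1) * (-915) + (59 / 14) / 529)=-223413099 / 147889795856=-0.00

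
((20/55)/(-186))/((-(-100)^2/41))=41/5115000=0.00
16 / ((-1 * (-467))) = 16 / 467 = 0.03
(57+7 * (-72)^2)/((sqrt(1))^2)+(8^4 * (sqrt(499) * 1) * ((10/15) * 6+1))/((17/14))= 36345+286720 * sqrt(499)/17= 413100.27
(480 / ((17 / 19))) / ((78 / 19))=28880 / 221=130.68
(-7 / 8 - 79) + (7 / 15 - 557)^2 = 557369057 / 1800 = 309649.48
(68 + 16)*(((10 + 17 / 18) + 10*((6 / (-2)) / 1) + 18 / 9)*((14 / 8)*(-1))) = 15043 / 6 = 2507.17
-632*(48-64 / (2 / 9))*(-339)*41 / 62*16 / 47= -16865602560 / 1457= -11575567.99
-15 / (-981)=5 / 327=0.02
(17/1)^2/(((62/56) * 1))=8092/31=261.03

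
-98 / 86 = -49 / 43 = -1.14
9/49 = 0.18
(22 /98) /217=11 /10633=0.00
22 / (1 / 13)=286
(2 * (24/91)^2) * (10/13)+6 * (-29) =-18720102/107653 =-173.89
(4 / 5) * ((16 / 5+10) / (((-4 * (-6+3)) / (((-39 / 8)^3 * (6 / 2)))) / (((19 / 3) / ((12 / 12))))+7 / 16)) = 1586901888 / 64926025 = 24.44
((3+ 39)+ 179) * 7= 1547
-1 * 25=-25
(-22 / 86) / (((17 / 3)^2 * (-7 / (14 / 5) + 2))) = 198 / 12427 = 0.02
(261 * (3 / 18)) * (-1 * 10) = -435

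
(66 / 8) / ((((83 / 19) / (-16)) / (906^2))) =-2058656688 / 83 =-24803092.63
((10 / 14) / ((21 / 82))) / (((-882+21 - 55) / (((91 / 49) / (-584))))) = 2665 / 275228688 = 0.00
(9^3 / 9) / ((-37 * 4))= -81 / 148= -0.55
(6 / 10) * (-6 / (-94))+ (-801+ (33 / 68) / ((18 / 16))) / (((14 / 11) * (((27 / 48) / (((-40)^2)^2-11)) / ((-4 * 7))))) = 8646042541680451 / 107865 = 80156144640.81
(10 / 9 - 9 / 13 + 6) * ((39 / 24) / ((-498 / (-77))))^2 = 57884827 / 142850304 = 0.41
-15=-15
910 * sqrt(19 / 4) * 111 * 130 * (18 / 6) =19696950 * sqrt(19) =85857014.55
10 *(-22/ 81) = -220/ 81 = -2.72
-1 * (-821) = 821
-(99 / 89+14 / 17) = -2929 / 1513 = -1.94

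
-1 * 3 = -3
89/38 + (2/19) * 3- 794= -791.34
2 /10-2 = -9 /5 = -1.80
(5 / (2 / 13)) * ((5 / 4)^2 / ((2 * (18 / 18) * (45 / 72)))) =325 / 8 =40.62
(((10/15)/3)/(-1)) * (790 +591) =-2762/9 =-306.89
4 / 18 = 0.22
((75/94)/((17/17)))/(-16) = -75/1504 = -0.05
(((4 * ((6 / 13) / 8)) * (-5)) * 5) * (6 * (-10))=4500 / 13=346.15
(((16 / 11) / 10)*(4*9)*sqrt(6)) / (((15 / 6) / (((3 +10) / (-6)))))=-1248*sqrt(6) / 275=-11.12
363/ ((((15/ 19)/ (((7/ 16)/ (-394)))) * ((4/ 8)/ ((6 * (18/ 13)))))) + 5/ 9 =-3654499/ 460980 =-7.93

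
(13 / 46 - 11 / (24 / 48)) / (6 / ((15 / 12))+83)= -0.25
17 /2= 8.50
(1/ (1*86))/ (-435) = -1/ 37410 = -0.00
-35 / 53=-0.66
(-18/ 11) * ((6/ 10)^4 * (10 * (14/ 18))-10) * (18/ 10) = 26.49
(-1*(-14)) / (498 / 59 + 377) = 826 / 22741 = 0.04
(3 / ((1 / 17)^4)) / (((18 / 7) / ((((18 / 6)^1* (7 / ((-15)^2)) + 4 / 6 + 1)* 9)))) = 38586702 / 25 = 1543468.08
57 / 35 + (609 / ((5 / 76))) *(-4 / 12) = -107939 / 35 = -3083.97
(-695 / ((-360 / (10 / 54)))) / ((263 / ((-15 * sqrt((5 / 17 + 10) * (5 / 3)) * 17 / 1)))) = -17375 * sqrt(1785) / 511272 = -1.44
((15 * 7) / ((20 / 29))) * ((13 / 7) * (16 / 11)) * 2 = 9048 / 11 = 822.55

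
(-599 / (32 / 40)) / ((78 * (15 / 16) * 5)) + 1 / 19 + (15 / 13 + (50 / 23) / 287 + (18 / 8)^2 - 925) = -1080913551517 / 1173921840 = -920.77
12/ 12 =1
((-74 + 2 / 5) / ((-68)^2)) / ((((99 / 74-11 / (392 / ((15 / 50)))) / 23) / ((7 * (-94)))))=10097162656 / 55724691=181.20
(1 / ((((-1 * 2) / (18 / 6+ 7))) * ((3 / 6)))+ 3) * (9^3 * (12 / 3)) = -20412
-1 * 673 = -673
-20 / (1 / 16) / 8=-40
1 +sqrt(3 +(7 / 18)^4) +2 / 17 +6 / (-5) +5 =sqrt(317329) / 324 +418 / 85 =6.66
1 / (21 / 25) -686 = -14381 / 21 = -684.81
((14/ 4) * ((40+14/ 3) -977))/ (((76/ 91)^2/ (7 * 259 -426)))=-11835760027/ 1824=-6488903.52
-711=-711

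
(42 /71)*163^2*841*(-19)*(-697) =12428161096974 /71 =175044522492.59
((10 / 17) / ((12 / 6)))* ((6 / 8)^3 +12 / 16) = 375 / 1088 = 0.34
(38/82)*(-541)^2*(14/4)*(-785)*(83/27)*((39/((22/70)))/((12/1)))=-1153998693035825/97416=-11846089893.20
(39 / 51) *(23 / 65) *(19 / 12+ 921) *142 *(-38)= -343499917 / 255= -1347058.50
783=783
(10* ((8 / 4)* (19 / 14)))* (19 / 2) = 1805 / 7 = 257.86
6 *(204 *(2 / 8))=306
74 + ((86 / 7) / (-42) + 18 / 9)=75.71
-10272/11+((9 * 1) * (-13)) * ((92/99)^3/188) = -4734296720/5067117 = -934.32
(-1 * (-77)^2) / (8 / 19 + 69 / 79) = -8899429 / 1943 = -4580.25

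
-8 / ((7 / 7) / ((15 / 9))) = -40 / 3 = -13.33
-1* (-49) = 49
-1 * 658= -658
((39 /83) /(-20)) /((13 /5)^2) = -0.00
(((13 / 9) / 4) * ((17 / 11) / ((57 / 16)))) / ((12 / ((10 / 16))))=1105 / 135432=0.01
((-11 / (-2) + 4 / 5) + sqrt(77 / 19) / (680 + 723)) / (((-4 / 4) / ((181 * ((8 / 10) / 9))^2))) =-1834616 / 1125 - 524176 * sqrt(1463) / 53980425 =-1631.14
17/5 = 3.40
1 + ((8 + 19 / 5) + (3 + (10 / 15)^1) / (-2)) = 329 / 30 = 10.97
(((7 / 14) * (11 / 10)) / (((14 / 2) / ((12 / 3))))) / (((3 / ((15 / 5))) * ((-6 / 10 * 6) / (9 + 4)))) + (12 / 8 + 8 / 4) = 149 / 63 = 2.37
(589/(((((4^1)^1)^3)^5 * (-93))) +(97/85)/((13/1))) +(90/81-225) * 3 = -796818080974337/1186484715520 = -671.58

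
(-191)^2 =36481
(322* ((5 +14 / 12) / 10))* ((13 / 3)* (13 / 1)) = 1006733 / 90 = 11185.92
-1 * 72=-72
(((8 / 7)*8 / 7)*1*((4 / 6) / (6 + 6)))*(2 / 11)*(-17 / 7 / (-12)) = 272 / 101871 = 0.00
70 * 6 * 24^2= 241920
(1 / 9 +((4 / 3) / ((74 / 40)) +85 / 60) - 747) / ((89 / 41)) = -40672369 / 118548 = -343.09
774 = 774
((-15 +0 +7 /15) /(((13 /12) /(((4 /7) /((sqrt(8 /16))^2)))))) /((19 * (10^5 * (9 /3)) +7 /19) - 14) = -132544 /49276382155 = -0.00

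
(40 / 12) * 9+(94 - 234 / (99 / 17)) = 922 / 11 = 83.82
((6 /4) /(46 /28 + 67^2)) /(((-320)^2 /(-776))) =-2037 /804723200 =-0.00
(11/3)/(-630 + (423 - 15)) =-11/666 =-0.02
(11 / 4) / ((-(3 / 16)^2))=-704 / 9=-78.22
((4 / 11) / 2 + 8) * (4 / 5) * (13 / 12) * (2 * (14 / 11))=2184 / 121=18.05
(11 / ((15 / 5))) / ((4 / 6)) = 11 / 2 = 5.50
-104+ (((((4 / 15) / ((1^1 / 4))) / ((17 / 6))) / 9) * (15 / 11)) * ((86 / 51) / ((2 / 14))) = -2956280 / 28611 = -103.33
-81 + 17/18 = -1441/18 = -80.06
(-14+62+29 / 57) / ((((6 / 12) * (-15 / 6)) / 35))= -77420 / 57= -1358.25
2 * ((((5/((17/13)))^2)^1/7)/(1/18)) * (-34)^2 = 608400/7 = 86914.29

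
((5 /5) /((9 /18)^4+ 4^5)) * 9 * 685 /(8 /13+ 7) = 28496 /36047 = 0.79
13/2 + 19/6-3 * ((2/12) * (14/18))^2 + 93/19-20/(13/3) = 2375777/240084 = 9.90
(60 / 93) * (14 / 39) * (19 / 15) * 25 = 26600 / 3627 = 7.33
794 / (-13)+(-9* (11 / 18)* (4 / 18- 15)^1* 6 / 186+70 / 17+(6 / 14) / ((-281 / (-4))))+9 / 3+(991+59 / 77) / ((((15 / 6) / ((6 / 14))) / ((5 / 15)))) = 498790038251 / 93388104810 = 5.34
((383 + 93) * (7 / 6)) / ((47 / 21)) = 248.13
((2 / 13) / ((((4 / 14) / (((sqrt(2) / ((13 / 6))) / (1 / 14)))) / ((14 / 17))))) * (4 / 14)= 2352 * sqrt(2) / 2873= 1.16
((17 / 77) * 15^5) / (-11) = -12909375 / 847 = -15241.29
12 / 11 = 1.09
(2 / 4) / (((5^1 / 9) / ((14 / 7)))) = 9 / 5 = 1.80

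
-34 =-34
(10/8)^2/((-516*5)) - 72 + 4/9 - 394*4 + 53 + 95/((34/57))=-604338079/421056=-1435.29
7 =7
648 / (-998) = -324 / 499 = -0.65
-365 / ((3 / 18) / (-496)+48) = -1086240 / 142847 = -7.60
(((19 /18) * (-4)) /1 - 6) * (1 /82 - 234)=882602 /369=2391.88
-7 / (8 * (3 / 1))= -7 / 24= -0.29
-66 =-66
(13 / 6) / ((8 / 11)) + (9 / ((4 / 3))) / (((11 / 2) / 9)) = 7405 / 528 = 14.02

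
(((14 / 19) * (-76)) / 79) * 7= -392 / 79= -4.96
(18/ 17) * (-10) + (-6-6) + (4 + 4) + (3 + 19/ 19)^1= -180/ 17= -10.59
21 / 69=7 / 23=0.30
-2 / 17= -0.12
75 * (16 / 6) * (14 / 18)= 155.56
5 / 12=0.42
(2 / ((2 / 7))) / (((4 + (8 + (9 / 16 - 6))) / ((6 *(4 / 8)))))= 16 / 5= 3.20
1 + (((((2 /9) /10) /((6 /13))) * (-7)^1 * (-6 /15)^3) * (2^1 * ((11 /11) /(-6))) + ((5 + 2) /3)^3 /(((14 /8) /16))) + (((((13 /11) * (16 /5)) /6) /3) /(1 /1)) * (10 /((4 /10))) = 68157871 /556875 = 122.39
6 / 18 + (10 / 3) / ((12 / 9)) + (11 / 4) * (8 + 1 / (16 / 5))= 25.69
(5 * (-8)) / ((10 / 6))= -24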